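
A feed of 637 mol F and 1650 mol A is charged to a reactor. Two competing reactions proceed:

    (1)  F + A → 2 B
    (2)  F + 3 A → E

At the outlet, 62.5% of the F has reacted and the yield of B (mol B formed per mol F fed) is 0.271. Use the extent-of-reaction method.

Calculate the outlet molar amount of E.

312 mol

Yield of B: 2ξ₁ / 637 = 0.271 → ξ₁ = 86.31 mol.
Conversion of F: 1ξ₁ + 1ξ₂ = 0.625 × 637 = 398.1 → ξ₂ = 311.8 mol.
Outlet amounts (n = n₀ + Σ ν·ξ):
  F: 637 − 1(86.31) − 1(311.8) = 238.9
  A: 1650 − 1(86.31) − 3(311.8) = 628.3
  B: 0 + 2(86.31) = 172.6
  E: 0 + 1(311.8) = 311.8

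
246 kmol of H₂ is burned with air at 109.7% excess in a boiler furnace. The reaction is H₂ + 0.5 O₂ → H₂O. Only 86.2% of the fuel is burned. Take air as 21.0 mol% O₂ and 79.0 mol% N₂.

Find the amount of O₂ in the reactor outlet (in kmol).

Stoichiometric O₂ = 0.5 × 246 = 123 kmol; O₂ fed = 123 × 2.097 = 257.9 kmol.
N₂ fed = 257.9 × 79/21 = 970.3 kmol.
Fuel reacted = 0.862 × 246 → ξ = 212.1 kmol.
Outlet (n = n₀ + ν ξ):
  H₂: 246 − 1(212.1) = 33.95
  O₂: 257.9 − 0.5(212.1) = 151.9
  N₂: 970.3 (inert)
  H₂O: 0 + 1(212.1) = 212.1

152 kmol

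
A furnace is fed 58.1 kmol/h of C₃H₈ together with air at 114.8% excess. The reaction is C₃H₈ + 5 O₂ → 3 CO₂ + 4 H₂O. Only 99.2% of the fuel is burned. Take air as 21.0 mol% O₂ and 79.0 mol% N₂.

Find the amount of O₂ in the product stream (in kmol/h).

336 kmol/h

Stoichiometric O₂ = 5 × 58.1 = 290.5 kmol/h; O₂ fed = 290.5 × 2.148 = 624 kmol/h.
N₂ fed = 624 × 79/21 = 2347 kmol/h.
Fuel reacted = 0.992 × 58.1 → ξ = 57.64 kmol/h.
Outlet (n = n₀ + ν ξ):
  C₃H₈: 58.1 − 1(57.64) = 0.4648
  O₂: 624 − 5(57.64) = 335.8
  N₂: 2347 (inert)
  CO₂: 0 + 3(57.64) = 172.9
  H₂O: 0 + 4(57.64) = 230.5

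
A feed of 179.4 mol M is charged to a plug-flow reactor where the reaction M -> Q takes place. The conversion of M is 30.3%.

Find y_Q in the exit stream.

M reacted = 0.303 × 179.4 = 54.36 mol; ν_M = −1, so ξ = 54.36/1 = 54.36 mol.
Outlet amounts (n = n₀ + ν ξ):
  M: 179.4 − 1(54.36) = 125
  Q: 0 + 1(54.36) = 54.36
Total out = 179.4 mol; y_Q = 54.36 / 179.4 = 0.303.

0.303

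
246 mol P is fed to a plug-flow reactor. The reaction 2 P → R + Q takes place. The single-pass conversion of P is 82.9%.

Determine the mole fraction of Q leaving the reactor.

0.414

P reacted = 0.829 × 246 = 203.9 mol; ν_P = −2, so ξ = 203.9/2 = 102 mol.
Outlet amounts (n = n₀ + ν ξ):
  P: 246 − 2(102) = 42.07
  R: 0 + 1(102) = 102
  Q: 0 + 1(102) = 102
Total out = 246 mol; y_Q = 102 / 246 = 0.4145.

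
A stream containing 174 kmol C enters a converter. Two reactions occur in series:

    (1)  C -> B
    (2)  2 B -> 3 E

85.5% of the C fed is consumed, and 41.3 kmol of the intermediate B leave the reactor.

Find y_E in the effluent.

Conversion of C: C consumed = 1ξ₁ = 0.855 × 174 → ξ₁ = 148.8 kmol.
B balance: n_B = 0 + 1ξ₁ − 2ξ₂ = 41.3 → ξ₂ = (1·148.8 − 41.3)/2 = 53.74 kmol.
Outlet amounts (n = n₀ + Σ ν·ξ):
  C: 174 − 1(148.8) = 25.23
  B: 0 + 1(148.8) − 2(53.74) = 41.3
  E: 0 + 3(53.74) = 161.2
Total out = 227.7 kmol; y_E = 161.2 / 227.7 = 0.7079.

0.708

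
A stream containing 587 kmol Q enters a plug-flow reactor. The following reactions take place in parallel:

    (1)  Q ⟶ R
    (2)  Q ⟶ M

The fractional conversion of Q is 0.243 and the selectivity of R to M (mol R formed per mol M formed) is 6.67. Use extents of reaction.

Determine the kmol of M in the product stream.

18.6 kmol

Conversion of Q: Q consumed = 0.243 × 587 = 142.6 kmol = 1ξ₁ + 1ξ₂.
Selectivity: 1ξ₁ / (1ξ₂) = 6.67 → ξ₁ = 6.67 ξ₂.
Substitute: (1·6.67 + 1) ξ₂ = 142.6 → ξ₂ = 18.6 kmol, ξ₁ = 124 kmol.
Outlet amounts (n = n₀ + Σ ν·ξ):
  Q: 587 − 1(124) − 1(18.6) = 444.4
  R: 0 + 1(124) = 124
  M: 0 + 1(18.6) = 18.6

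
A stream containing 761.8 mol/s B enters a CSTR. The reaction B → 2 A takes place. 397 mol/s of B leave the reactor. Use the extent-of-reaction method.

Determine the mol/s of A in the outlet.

For B: n = n₀ − 1ξ → 397 = 761.8 − 1ξ, giving ξ = 364.8 mol/s.
Outlet amounts (n = n₀ + ν ξ):
  B: 761.8 − 1(364.8) = 397
  A: 0 + 2(364.8) = 729.6

730 mol/s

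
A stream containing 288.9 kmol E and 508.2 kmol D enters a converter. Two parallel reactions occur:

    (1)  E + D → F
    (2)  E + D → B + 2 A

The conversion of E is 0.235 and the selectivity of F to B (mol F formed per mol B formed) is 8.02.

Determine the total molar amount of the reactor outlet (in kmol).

744 kmol

Conversion of E: E consumed = 0.235 × 288.9 = 67.89 kmol = 1ξ₁ + 1ξ₂.
Selectivity: 1ξ₁ / (1ξ₂) = 8.02 → ξ₁ = 8.02 ξ₂.
Substitute: (1·8.02 + 1) ξ₂ = 67.89 → ξ₂ = 7.527 kmol, ξ₁ = 60.36 kmol.
Outlet amounts (n = n₀ + Σ ν·ξ):
  E: 288.9 − 1(60.36) − 1(7.527) = 221
  D: 508.2 − 1(60.36) − 1(7.527) = 440.3
  F: 0 + 1(60.36) = 60.36
  B: 0 + 1(7.527) = 7.527
  A: 0 + 2(7.527) = 15.05
Total out = 221 + 440.3 + 60.36 + 7.527 + 15.05 = 744.3 kmol.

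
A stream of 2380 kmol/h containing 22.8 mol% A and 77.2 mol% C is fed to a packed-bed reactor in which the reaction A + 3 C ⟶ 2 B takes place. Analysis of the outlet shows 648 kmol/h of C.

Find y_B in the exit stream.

For C: n = n₀ − 3ξ → 648 = 1837 − 3ξ, giving ξ = 396.5 kmol/h.
Outlet amounts (n = n₀ + ν ξ):
  A: 542.6 − 1(396.5) = 146.2
  C: 1837 − 3(396.5) = 648
  B: 0 + 2(396.5) = 792.9
Total out = 1587 kmol/h; y_B = 792.9 / 1587 = 0.4996.

0.5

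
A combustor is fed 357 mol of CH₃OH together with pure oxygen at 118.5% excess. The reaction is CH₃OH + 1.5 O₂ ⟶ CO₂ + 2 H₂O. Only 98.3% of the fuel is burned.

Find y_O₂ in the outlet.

0.378

Stoichiometric O₂ = 1.5 × 357 = 535.5 mol; O₂ fed = 535.5 × 2.185 = 1170 mol.
Fuel reacted = 0.983 × 357 → ξ = 350.9 mol.
Outlet (n = n₀ + ν ξ):
  CH₃OH: 357 − 1(350.9) = 6.069
  O₂: 1170 − 1.5(350.9) = 643.7
  CO₂: 0 + 1(350.9) = 350.9
  H₂O: 0 + 2(350.9) = 701.9
Total out = 1703 mol; y_O₂ = 643.7 / 1703 = 0.3781.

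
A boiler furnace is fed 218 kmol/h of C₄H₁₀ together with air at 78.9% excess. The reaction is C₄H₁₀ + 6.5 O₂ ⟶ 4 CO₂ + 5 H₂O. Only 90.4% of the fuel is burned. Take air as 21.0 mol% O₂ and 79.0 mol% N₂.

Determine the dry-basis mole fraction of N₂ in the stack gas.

Stoichiometric O₂ = 6.5 × 218 = 1417 kmol/h; O₂ fed = 1417 × 1.789 = 2535 kmol/h.
N₂ fed = 2535 × 79/21 = 9536 kmol/h.
Fuel reacted = 0.904 × 218 → ξ = 197.1 kmol/h.
Outlet (n = n₀ + ν ξ):
  C₄H₁₀: 218 − 1(197.1) = 20.93
  O₂: 2535 − 6.5(197.1) = 1254
  N₂: 9536 (inert)
  CO₂: 0 + 4(197.1) = 788.3
  H₂O: 0 + 5(197.1) = 985.4
Dry total = 11600 kmol/h; y_N₂ (dry) = 9536 / 11600 = 0.8221.

0.822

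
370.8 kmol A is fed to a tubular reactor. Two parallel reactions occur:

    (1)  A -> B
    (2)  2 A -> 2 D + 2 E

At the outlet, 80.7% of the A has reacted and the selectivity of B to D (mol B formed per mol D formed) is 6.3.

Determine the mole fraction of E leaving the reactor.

Conversion of A: A consumed = 0.807 × 370.8 = 299.2 kmol = 1ξ₁ + 2ξ₂.
Selectivity: 1ξ₁ / (2ξ₂) = 6.3 → ξ₁ = 12.6 ξ₂.
Substitute: (1·12.6 + 2) ξ₂ = 299.2 → ξ₂ = 20.5 kmol, ξ₁ = 258.2 kmol.
Outlet amounts (n = n₀ + Σ ν·ξ):
  A: 370.8 − 1(258.2) − 2(20.5) = 71.56
  B: 0 + 1(258.2) = 258.2
  D: 0 + 2(20.5) = 40.99
  E: 0 + 2(20.5) = 40.99
Total out = 411.8 kmol; y_E = 40.99 / 411.8 = 0.09954.

0.0995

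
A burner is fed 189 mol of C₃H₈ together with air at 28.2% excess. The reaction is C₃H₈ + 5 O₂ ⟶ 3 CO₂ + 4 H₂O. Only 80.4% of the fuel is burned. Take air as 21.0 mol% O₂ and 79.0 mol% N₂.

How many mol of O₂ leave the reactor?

452 mol

Stoichiometric O₂ = 5 × 189 = 945 mol; O₂ fed = 945 × 1.282 = 1211 mol.
N₂ fed = 1211 × 79/21 = 4558 mol.
Fuel reacted = 0.804 × 189 → ξ = 152 mol.
Outlet (n = n₀ + ν ξ):
  C₃H₈: 189 − 1(152) = 37.04
  O₂: 1211 − 5(152) = 451.7
  N₂: 4558 (inert)
  CO₂: 0 + 3(152) = 455.9
  H₂O: 0 + 4(152) = 607.8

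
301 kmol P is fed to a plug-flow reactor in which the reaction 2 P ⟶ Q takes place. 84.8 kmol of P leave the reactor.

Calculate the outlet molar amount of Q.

For P: n = n₀ − 2ξ → 84.8 = 301 − 2ξ, giving ξ = 108.1 kmol.
Outlet amounts (n = n₀ + ν ξ):
  P: 301 − 2(108.1) = 84.8
  Q: 0 + 1(108.1) = 108.1

108 kmol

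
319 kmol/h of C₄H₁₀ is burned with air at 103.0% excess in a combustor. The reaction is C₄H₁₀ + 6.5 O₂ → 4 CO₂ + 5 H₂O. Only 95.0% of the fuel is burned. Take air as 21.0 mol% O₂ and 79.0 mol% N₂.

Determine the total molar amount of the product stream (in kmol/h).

20800 kmol/h

Stoichiometric O₂ = 6.5 × 319 = 2074 kmol/h; O₂ fed = 2074 × 2.030 = 4209 kmol/h.
N₂ fed = 4209 × 79/21 = 15830 kmol/h.
Fuel reacted = 0.95 × 319 → ξ = 303.1 kmol/h.
Outlet (n = n₀ + ν ξ):
  C₄H₁₀: 319 − 1(303.1) = 15.95
  O₂: 4209 − 6.5(303.1) = 2239
  N₂: 15830 (inert)
  CO₂: 0 + 4(303.1) = 1212
  H₂O: 0 + 5(303.1) = 1515
Total out = 15.95 + 2239 + 15830 + 1212 + 1515 = 20820 kmol/h.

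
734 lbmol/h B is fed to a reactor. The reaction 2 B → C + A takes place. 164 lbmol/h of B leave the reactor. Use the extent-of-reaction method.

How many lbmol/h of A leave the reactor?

For B: n = n₀ − 2ξ → 164 = 734 − 2ξ, giving ξ = 285 lbmol/h.
Outlet amounts (n = n₀ + ν ξ):
  B: 734 − 2(285) = 164
  C: 0 + 1(285) = 285
  A: 0 + 1(285) = 285

285 lbmol/h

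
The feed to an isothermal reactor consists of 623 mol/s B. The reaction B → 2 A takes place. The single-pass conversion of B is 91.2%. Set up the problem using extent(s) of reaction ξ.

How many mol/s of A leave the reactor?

B reacted = 0.912 × 623 = 568.2 mol/s; ν_B = −1, so ξ = 568.2/1 = 568.2 mol/s.
Outlet amounts (n = n₀ + ν ξ):
  B: 623 − 1(568.2) = 54.82
  A: 0 + 2(568.2) = 1136

1140 mol/s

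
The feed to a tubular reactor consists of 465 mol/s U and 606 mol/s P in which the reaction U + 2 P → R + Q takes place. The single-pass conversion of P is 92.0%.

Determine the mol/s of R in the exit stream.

P reacted = 0.92 × 606 = 557.5 mol/s; ν_P = −2, so ξ = 557.5/2 = 278.8 mol/s.
Outlet amounts (n = n₀ + ν ξ):
  U: 465 − 1(278.8) = 186.2
  P: 606 − 2(278.8) = 48.48
  R: 0 + 1(278.8) = 278.8
  Q: 0 + 1(278.8) = 278.8

279 mol/s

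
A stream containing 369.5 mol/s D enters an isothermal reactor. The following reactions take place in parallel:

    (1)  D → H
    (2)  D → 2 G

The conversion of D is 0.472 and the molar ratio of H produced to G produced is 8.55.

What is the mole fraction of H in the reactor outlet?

0.435

Conversion of D: D consumed = 0.472 × 369.5 = 174.4 mol/s = 1ξ₁ + 1ξ₂.
Selectivity: 1ξ₁ / (2ξ₂) = 8.55 → ξ₁ = 17.1 ξ₂.
Substitute: (1·17.1 + 1) ξ₂ = 174.4 → ξ₂ = 9.636 mol/s, ξ₁ = 164.8 mol/s.
Outlet amounts (n = n₀ + Σ ν·ξ):
  D: 369.5 − 1(164.8) − 1(9.636) = 195.1
  H: 0 + 1(164.8) = 164.8
  G: 0 + 2(9.636) = 19.27
Total out = 379.1 mol/s; y_H = 164.8 / 379.1 = 0.4346.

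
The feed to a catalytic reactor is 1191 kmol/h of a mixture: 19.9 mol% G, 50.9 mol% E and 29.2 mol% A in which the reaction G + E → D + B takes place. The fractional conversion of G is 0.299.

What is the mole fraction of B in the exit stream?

0.0595

G reacted = 0.299 × 237 = 70.87 kmol/h; ν_G = −1, so ξ = 70.87/1 = 70.87 kmol/h.
Outlet amounts (n = n₀ + ν ξ):
  G: 237 − 1(70.87) = 166.1
  E: 606.2 − 1(70.87) = 535.4
  D: 0 + 1(70.87) = 70.87
  B: 0 + 1(70.87) = 70.87
  A: 347.8 (inert)
Total out = 1191 kmol/h; y_B = 70.87 / 1191 = 0.0595.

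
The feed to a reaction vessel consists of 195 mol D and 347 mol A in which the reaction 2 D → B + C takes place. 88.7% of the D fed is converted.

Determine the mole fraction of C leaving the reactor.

D reacted = 0.887 × 195 = 173 mol; ν_D = −2, so ξ = 173/2 = 86.48 mol.
Outlet amounts (n = n₀ + ν ξ):
  D: 195 − 2(86.48) = 22.03
  B: 0 + 1(86.48) = 86.48
  C: 0 + 1(86.48) = 86.48
  A: 347 (inert)
Total out = 542 mol; y_C = 86.48 / 542 = 0.1596.

0.16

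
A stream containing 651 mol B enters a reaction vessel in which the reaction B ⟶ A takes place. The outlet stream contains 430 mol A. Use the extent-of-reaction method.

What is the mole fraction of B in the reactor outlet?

0.339

For A: n = n₀ + 1ξ → 430 = 0 + 1ξ, giving ξ = 430 mol.
Outlet amounts (n = n₀ + ν ξ):
  B: 651 − 1(430) = 221
  A: 0 + 1(430) = 430
Total out = 651 mol; y_B = 221 / 651 = 0.3395.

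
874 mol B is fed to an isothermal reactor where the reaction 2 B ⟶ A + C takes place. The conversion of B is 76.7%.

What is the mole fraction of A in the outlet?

B reacted = 0.767 × 874 = 670.4 mol; ν_B = −2, so ξ = 670.4/2 = 335.2 mol.
Outlet amounts (n = n₀ + ν ξ):
  B: 874 − 2(335.2) = 203.6
  A: 0 + 1(335.2) = 335.2
  C: 0 + 1(335.2) = 335.2
Total out = 874 mol; y_A = 335.2 / 874 = 0.3835.

0.384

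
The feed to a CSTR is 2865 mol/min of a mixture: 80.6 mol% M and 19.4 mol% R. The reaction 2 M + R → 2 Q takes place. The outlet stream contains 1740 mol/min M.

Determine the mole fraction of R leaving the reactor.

For M: n = n₀ − 2ξ → 1740 = 2309 − 2ξ, giving ξ = 284.6 mol/min.
Outlet amounts (n = n₀ + ν ξ):
  M: 2309 − 2(284.6) = 1740
  R: 555.8 − 1(284.6) = 271.2
  Q: 0 + 2(284.6) = 569.2
Total out = 2580 mol/min; y_R = 271.2 / 2580 = 0.1051.

0.105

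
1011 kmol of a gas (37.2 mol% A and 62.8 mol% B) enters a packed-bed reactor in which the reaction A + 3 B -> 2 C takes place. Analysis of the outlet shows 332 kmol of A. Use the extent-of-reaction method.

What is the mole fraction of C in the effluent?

0.0956

For A: n = n₀ − 1ξ → 332 = 376.1 − 1ξ, giving ξ = 44.09 kmol.
Outlet amounts (n = n₀ + ν ξ):
  A: 376.1 − 1(44.09) = 332
  B: 634.9 − 3(44.09) = 502.6
  C: 0 + 2(44.09) = 88.18
Total out = 922.8 kmol; y_C = 88.18 / 922.8 = 0.09556.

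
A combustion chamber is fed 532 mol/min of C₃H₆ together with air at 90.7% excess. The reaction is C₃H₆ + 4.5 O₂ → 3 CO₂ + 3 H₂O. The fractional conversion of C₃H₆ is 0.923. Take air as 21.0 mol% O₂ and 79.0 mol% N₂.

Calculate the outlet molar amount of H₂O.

Stoichiometric O₂ = 4.5 × 532 = 2394 mol/min; O₂ fed = 2394 × 1.907 = 4565 mol/min.
N₂ fed = 4565 × 79/21 = 17170 mol/min.
Fuel reacted = 0.923 × 532 → ξ = 491 mol/min.
Outlet (n = n₀ + ν ξ):
  C₃H₆: 532 − 1(491) = 40.96
  O₂: 4565 − 4.5(491) = 2356
  N₂: 17170 (inert)
  CO₂: 0 + 3(491) = 1473
  H₂O: 0 + 3(491) = 1473

1470 mol/min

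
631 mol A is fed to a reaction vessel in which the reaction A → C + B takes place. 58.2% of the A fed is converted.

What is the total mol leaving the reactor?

A reacted = 0.582 × 631 = 367.2 mol; ν_A = −1, so ξ = 367.2/1 = 367.2 mol.
Outlet amounts (n = n₀ + ν ξ):
  A: 631 − 1(367.2) = 263.8
  C: 0 + 1(367.2) = 367.2
  B: 0 + 1(367.2) = 367.2
Total out = 263.8 + 367.2 + 367.2 = 998.2 mol.

998 mol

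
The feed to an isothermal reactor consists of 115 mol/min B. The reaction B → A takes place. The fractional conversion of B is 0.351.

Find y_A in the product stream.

B reacted = 0.351 × 115 = 40.36 mol/min; ν_B = −1, so ξ = 40.36/1 = 40.36 mol/min.
Outlet amounts (n = n₀ + ν ξ):
  B: 115 − 1(40.36) = 74.64
  A: 0 + 1(40.36) = 40.36
Total out = 115 mol/min; y_A = 40.36 / 115 = 0.351.

0.351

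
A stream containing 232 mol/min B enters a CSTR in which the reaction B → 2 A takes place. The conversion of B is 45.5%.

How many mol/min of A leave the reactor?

211 mol/min

B reacted = 0.455 × 232 = 105.6 mol/min; ν_B = −1, so ξ = 105.6/1 = 105.6 mol/min.
Outlet amounts (n = n₀ + ν ξ):
  B: 232 − 1(105.6) = 126.4
  A: 0 + 2(105.6) = 211.1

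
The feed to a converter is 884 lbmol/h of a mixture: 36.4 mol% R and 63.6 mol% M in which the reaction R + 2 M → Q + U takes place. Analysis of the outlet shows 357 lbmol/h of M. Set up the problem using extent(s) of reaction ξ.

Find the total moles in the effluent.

781 lbmol/h

For M: n = n₀ − 2ξ → 357 = 562.2 − 2ξ, giving ξ = 102.6 lbmol/h.
Outlet amounts (n = n₀ + ν ξ):
  R: 321.8 − 1(102.6) = 219.2
  M: 562.2 − 2(102.6) = 357
  Q: 0 + 1(102.6) = 102.6
  U: 0 + 1(102.6) = 102.6
Total out = 219.2 + 357 + 102.6 + 102.6 = 781.4 lbmol/h.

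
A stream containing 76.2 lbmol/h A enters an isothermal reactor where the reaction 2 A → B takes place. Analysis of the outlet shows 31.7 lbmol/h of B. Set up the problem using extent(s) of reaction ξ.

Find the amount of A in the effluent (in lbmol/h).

For B: n = n₀ + 1ξ → 31.7 = 0 + 1ξ, giving ξ = 31.7 lbmol/h.
Outlet amounts (n = n₀ + ν ξ):
  A: 76.2 − 2(31.7) = 12.8
  B: 0 + 1(31.7) = 31.7

12.8 lbmol/h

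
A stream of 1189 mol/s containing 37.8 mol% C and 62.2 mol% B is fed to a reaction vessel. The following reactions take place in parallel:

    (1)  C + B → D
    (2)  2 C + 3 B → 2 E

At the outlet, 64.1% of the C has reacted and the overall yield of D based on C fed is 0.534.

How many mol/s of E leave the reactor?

Yield of D: 1ξ₁ / 449.4 = 0.534 → ξ₁ = 240 mol/s.
Conversion of C: 1ξ₁ + 2ξ₂ = 0.641 × 449.4 = 288.1 → ξ₂ = 24.05 mol/s.
Outlet amounts (n = n₀ + Σ ν·ξ):
  C: 449.4 − 1(240) − 2(24.05) = 161.3
  B: 739.6 − 1(240) − 3(24.05) = 427.4
  D: 0 + 1(240) = 240
  E: 0 + 2(24.05) = 48.09

48.1 mol/s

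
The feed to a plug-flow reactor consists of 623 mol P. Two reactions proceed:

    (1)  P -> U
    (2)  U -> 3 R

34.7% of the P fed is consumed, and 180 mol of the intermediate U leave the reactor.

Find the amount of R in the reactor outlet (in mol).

Conversion of P: P consumed = 1ξ₁ = 0.347 × 623 → ξ₁ = 216.2 mol.
U balance: n_U = 0 + 1ξ₁ − 1ξ₂ = 180 → ξ₂ = (1·216.2 − 180)/1 = 36.18 mol.
Outlet amounts (n = n₀ + Σ ν·ξ):
  P: 623 − 1(216.2) = 406.8
  U: 0 + 1(216.2) − 1(36.18) = 180
  R: 0 + 3(36.18) = 108.5

109 mol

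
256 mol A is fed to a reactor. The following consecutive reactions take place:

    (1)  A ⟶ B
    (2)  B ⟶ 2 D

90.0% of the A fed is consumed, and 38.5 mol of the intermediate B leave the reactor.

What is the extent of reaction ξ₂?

ξ₂ = 192 mol

Conversion of A: A consumed = 1ξ₁ = 0.9 × 256 → ξ₁ = 230.4 mol.
B balance: n_B = 0 + 1ξ₁ − 1ξ₂ = 38.5 → ξ₂ = (1·230.4 − 38.5)/1 = 191.9 mol.
Outlet amounts (n = n₀ + Σ ν·ξ):
  A: 256 − 1(230.4) = 25.6
  B: 0 + 1(230.4) − 1(191.9) = 38.5
  D: 0 + 2(191.9) = 383.8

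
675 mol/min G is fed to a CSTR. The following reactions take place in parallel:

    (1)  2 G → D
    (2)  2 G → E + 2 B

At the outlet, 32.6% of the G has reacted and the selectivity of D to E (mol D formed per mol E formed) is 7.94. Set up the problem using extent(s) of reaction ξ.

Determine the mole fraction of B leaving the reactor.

Conversion of G: G consumed = 0.326 × 675 = 220.1 mol/min = 2ξ₁ + 2ξ₂.
Selectivity: 1ξ₁ / (1ξ₂) = 7.94 → ξ₁ = 7.94 ξ₂.
Substitute: (2·7.94 + 2) ξ₂ = 220.1 → ξ₂ = 12.31 mol/min, ξ₁ = 97.72 mol/min.
Outlet amounts (n = n₀ + Σ ν·ξ):
  G: 675 − 2(97.72) − 2(12.31) = 455
  D: 0 + 1(97.72) = 97.72
  E: 0 + 1(12.31) = 12.31
  B: 0 + 2(12.31) = 24.61
Total out = 589.6 mol/min; y_B = 24.61 / 589.6 = 0.04175.

0.0417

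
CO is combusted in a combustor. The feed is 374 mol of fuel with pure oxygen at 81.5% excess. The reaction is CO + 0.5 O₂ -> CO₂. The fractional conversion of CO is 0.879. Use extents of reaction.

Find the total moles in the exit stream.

549 mol

Stoichiometric O₂ = 0.5 × 374 = 187 mol; O₂ fed = 187 × 1.815 = 339.4 mol.
Fuel reacted = 0.879 × 374 → ξ = 328.7 mol.
Outlet (n = n₀ + ν ξ):
  CO: 374 − 1(328.7) = 45.25
  O₂: 339.4 − 0.5(328.7) = 175
  CO₂: 0 + 1(328.7) = 328.7
Total out = 45.25 + 175 + 328.7 = 549 mol.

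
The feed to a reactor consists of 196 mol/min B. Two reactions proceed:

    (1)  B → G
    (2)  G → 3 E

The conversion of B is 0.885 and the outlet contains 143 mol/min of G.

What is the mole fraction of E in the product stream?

Conversion of B: B consumed = 1ξ₁ = 0.885 × 196 → ξ₁ = 173.5 mol/min.
G balance: n_G = 0 + 1ξ₁ − 1ξ₂ = 143 → ξ₂ = (1·173.5 − 143)/1 = 30.46 mol/min.
Outlet amounts (n = n₀ + Σ ν·ξ):
  B: 196 − 1(173.5) = 22.54
  G: 0 + 1(173.5) − 1(30.46) = 143
  E: 0 + 3(30.46) = 91.38
Total out = 256.9 mol/min; y_E = 91.38 / 256.9 = 0.3557.

0.356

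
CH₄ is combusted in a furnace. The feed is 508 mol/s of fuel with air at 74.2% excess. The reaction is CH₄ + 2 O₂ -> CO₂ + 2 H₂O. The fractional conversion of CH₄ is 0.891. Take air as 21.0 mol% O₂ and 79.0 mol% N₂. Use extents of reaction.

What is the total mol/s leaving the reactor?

8940 mol/s

Stoichiometric O₂ = 2 × 508 = 1016 mol/s; O₂ fed = 1016 × 1.742 = 1770 mol/s.
N₂ fed = 1770 × 79/21 = 6658 mol/s.
Fuel reacted = 0.891 × 508 → ξ = 452.6 mol/s.
Outlet (n = n₀ + ν ξ):
  CH₄: 508 − 1(452.6) = 55.37
  O₂: 1770 − 2(452.6) = 864.6
  N₂: 6658 (inert)
  CO₂: 0 + 1(452.6) = 452.6
  H₂O: 0 + 2(452.6) = 905.3
Total out = 55.37 + 864.6 + 6658 + 452.6 + 905.3 = 8936 mol/s.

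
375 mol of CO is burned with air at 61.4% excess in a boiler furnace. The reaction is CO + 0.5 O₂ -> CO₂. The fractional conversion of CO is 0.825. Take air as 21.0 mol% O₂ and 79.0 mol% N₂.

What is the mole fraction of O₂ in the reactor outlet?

0.089

Stoichiometric O₂ = 0.5 × 375 = 187.5 mol; O₂ fed = 187.5 × 1.614 = 302.6 mol.
N₂ fed = 302.6 × 79/21 = 1138 mol.
Fuel reacted = 0.825 × 375 → ξ = 309.4 mol.
Outlet (n = n₀ + ν ξ):
  CO: 375 − 1(309.4) = 65.62
  O₂: 302.6 − 0.5(309.4) = 147.9
  N₂: 1138 (inert)
  CO₂: 0 + 1(309.4) = 309.4
Total out = 1661 mol; y_O₂ = 147.9 / 1661 = 0.08904.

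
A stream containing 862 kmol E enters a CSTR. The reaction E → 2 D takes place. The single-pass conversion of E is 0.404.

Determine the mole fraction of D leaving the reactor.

E reacted = 0.404 × 862 = 348.2 kmol; ν_E = −1, so ξ = 348.2/1 = 348.2 kmol.
Outlet amounts (n = n₀ + ν ξ):
  E: 862 − 1(348.2) = 513.8
  D: 0 + 2(348.2) = 696.5
Total out = 1210 kmol; y_D = 696.5 / 1210 = 0.5755.

0.575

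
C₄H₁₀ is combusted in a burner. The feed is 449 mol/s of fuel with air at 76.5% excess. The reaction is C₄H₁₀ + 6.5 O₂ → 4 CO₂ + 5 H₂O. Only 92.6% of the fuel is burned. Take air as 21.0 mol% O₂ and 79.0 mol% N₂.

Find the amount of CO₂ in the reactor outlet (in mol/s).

1660 mol/s

Stoichiometric O₂ = 6.5 × 449 = 2918 mol/s; O₂ fed = 2918 × 1.765 = 5151 mol/s.
N₂ fed = 5151 × 79/21 = 19380 mol/s.
Fuel reacted = 0.926 × 449 → ξ = 415.8 mol/s.
Outlet (n = n₀ + ν ξ):
  C₄H₁₀: 449 − 1(415.8) = 33.23
  O₂: 5151 − 6.5(415.8) = 2449
  N₂: 19380 (inert)
  CO₂: 0 + 4(415.8) = 1663
  H₂O: 0 + 5(415.8) = 2079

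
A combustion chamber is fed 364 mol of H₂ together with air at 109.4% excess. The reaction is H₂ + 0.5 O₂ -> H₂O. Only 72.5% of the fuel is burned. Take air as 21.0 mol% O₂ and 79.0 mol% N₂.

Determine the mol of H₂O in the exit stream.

264 mol

Stoichiometric O₂ = 0.5 × 364 = 182 mol; O₂ fed = 182 × 2.094 = 381.1 mol.
N₂ fed = 381.1 × 79/21 = 1434 mol.
Fuel reacted = 0.725 × 364 → ξ = 263.9 mol.
Outlet (n = n₀ + ν ξ):
  H₂: 364 − 1(263.9) = 100.1
  O₂: 381.1 − 0.5(263.9) = 249.2
  N₂: 1434 (inert)
  H₂O: 0 + 1(263.9) = 263.9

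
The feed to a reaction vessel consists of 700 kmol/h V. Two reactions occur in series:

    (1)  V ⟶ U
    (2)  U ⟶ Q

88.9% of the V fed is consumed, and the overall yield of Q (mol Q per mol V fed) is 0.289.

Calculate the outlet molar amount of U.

Conversion of V: V consumed = 1ξ₁ = 0.889 × 700 → ξ₁ = 622.3 kmol/h.
Yield of Q: 1ξ₂ / 700 = 0.289 → ξ₂ = 202.3 kmol/h.
Outlet amounts (n = n₀ + Σ ν·ξ):
  V: 700 − 1(622.3) = 77.7
  U: 0 + 1(622.3) − 1(202.3) = 420
  Q: 0 + 1(202.3) = 202.3

420 kmol/h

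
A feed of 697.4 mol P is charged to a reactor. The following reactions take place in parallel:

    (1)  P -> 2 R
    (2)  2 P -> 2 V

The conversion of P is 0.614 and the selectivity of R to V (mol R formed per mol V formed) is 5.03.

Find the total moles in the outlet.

Conversion of P: P consumed = 0.614 × 697.4 = 428.2 mol = 1ξ₁ + 2ξ₂.
Selectivity: 2ξ₁ / (2ξ₂) = 5.03 → ξ₁ = 5.03 ξ₂.
Substitute: (1·5.03 + 2) ξ₂ = 428.2 → ξ₂ = 60.91 mol, ξ₁ = 306.4 mol.
Outlet amounts (n = n₀ + Σ ν·ξ):
  P: 697.4 − 1(306.4) − 2(60.91) = 269.2
  R: 0 + 2(306.4) = 612.8
  V: 0 + 2(60.91) = 121.8
Total out = 269.2 + 612.8 + 121.8 = 1004 mol.

1000 mol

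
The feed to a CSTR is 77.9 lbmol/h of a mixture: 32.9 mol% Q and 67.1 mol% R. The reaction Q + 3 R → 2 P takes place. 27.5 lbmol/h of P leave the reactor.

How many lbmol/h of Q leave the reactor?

11.9 lbmol/h

For P: n = n₀ + 2ξ → 27.5 = 0 + 2ξ, giving ξ = 13.75 lbmol/h.
Outlet amounts (n = n₀ + ν ξ):
  Q: 25.63 − 1(13.75) = 11.88
  R: 52.27 − 3(13.75) = 11.02
  P: 0 + 2(13.75) = 27.5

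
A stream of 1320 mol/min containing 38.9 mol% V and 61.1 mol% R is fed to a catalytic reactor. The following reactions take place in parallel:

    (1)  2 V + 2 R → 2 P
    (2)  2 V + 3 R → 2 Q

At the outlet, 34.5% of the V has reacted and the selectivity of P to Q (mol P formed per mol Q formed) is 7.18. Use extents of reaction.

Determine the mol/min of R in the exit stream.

Conversion of V: V consumed = 0.345 × 513.5 = 177.2 mol/min = 2ξ₁ + 2ξ₂.
Selectivity: 2ξ₁ / (2ξ₂) = 7.18 → ξ₁ = 7.18 ξ₂.
Substitute: (2·7.18 + 2) ξ₂ = 177.2 → ξ₂ = 10.83 mol/min, ξ₁ = 77.75 mol/min.
Outlet amounts (n = n₀ + Σ ν·ξ):
  V: 513.5 − 2(77.75) − 2(10.83) = 336.3
  R: 806.5 − 2(77.75) − 3(10.83) = 618.5
  P: 0 + 2(77.75) = 155.5
  Q: 0 + 2(10.83) = 21.66

619 mol/min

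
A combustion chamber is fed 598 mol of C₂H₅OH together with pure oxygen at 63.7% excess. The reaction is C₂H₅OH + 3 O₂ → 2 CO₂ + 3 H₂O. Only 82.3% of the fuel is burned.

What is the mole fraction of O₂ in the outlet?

Stoichiometric O₂ = 3 × 598 = 1794 mol; O₂ fed = 1794 × 1.637 = 2937 mol.
Fuel reacted = 0.823 × 598 → ξ = 492.2 mol.
Outlet (n = n₀ + ν ξ):
  C₂H₅OH: 598 − 1(492.2) = 105.8
  O₂: 2937 − 3(492.2) = 1460
  CO₂: 0 + 2(492.2) = 984.3
  H₂O: 0 + 3(492.2) = 1476
Total out = 4027 mol; y_O₂ = 1460 / 4027 = 0.3626.

0.363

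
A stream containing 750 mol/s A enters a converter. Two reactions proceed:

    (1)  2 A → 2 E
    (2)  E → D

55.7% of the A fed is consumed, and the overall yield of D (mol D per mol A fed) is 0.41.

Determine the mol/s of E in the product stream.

Conversion of A: A consumed = 2ξ₁ = 0.557 × 750 → ξ₁ = 208.9 mol/s.
Yield of D: 1ξ₂ / 750 = 0.41 → ξ₂ = 307.5 mol/s.
Outlet amounts (n = n₀ + Σ ν·ξ):
  A: 750 − 2(208.9) = 332.2
  E: 0 + 2(208.9) − 1(307.5) = 110.3
  D: 0 + 1(307.5) = 307.5

110 mol/s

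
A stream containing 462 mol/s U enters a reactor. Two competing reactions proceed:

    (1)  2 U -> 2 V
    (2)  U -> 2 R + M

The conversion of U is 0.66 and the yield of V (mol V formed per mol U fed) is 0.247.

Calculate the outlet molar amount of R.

Yield of V: 2ξ₁ / 462 = 0.247 → ξ₁ = 57.06 mol/s.
Conversion of U: 2ξ₁ + 1ξ₂ = 0.66 × 462 = 304.9 → ξ₂ = 190.8 mol/s.
Outlet amounts (n = n₀ + Σ ν·ξ):
  U: 462 − 2(57.06) − 1(190.8) = 157.1
  V: 0 + 2(57.06) = 114.1
  R: 0 + 2(190.8) = 381.6
  M: 0 + 1(190.8) = 190.8

382 mol/s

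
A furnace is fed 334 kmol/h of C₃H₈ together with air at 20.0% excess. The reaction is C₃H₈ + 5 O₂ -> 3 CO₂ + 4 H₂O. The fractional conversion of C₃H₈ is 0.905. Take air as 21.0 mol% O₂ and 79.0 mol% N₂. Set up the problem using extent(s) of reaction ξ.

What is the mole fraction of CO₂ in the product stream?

Stoichiometric O₂ = 5 × 334 = 1670 kmol/h; O₂ fed = 1670 × 1.200 = 2004 kmol/h.
N₂ fed = 2004 × 79/21 = 7539 kmol/h.
Fuel reacted = 0.905 × 334 → ξ = 302.3 kmol/h.
Outlet (n = n₀ + ν ξ):
  C₃H₈: 334 − 1(302.3) = 31.73
  O₂: 2004 − 5(302.3) = 492.7
  N₂: 7539 (inert)
  CO₂: 0 + 3(302.3) = 906.8
  H₂O: 0 + 4(302.3) = 1209
Total out = 10180 kmol/h; y_CO₂ = 906.8 / 10180 = 0.08909.

0.0891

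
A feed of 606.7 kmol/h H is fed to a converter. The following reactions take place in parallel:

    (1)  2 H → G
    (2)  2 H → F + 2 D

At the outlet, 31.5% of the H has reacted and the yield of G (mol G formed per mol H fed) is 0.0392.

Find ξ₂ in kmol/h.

ξ₂ = 71.8 kmol/h

Yield of G: 1ξ₁ / 606.7 = 0.0392 → ξ₁ = 23.78 kmol/h.
Conversion of H: 2ξ₁ + 2ξ₂ = 0.315 × 606.7 = 191.1 → ξ₂ = 71.77 kmol/h.
Outlet amounts (n = n₀ + Σ ν·ξ):
  H: 606.7 − 2(23.78) − 2(71.77) = 415.6
  G: 0 + 1(23.78) = 23.78
  F: 0 + 1(71.77) = 71.77
  D: 0 + 2(71.77) = 143.5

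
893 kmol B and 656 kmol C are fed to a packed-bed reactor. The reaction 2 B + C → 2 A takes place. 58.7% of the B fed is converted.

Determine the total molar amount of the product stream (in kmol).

1290 kmol

B reacted = 0.587 × 893 = 524.2 kmol; ν_B = −2, so ξ = 524.2/2 = 262.1 kmol.
Outlet amounts (n = n₀ + ν ξ):
  B: 893 − 2(262.1) = 368.8
  C: 656 − 1(262.1) = 393.9
  A: 0 + 2(262.1) = 524.2
Total out = 368.8 + 393.9 + 524.2 = 1287 kmol.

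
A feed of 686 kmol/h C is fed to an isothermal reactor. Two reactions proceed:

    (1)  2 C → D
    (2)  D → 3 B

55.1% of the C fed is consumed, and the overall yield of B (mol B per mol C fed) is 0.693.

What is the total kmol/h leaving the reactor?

Conversion of C: C consumed = 2ξ₁ = 0.551 × 686 → ξ₁ = 189 kmol/h.
Yield of B: 3ξ₂ / 686 = 0.693 → ξ₂ = 158.5 kmol/h.
Outlet amounts (n = n₀ + Σ ν·ξ):
  C: 686 − 2(189) = 308
  D: 0 + 1(189) − 1(158.5) = 30.53
  B: 0 + 3(158.5) = 475.4
Total out = 308 + 30.53 + 475.4 = 813.9 kmol/h.

814 kmol/h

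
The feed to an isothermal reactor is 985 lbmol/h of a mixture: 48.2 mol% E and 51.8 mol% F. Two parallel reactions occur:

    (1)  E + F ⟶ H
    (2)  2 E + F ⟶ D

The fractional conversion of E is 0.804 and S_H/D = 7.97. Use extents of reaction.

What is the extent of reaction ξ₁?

ξ₁ = 305 lbmol/h

Conversion of E: E consumed = 0.804 × 474.8 = 381.7 lbmol/h = 1ξ₁ + 2ξ₂.
Selectivity: 1ξ₁ / (1ξ₂) = 7.97 → ξ₁ = 7.97 ξ₂.
Substitute: (1·7.97 + 2) ξ₂ = 381.7 → ξ₂ = 38.29 lbmol/h, ξ₁ = 305.1 lbmol/h.
Outlet amounts (n = n₀ + Σ ν·ξ):
  E: 474.8 − 1(305.1) − 2(38.29) = 93.05
  F: 510.2 − 1(305.1) − 1(38.29) = 166.8
  H: 0 + 1(305.1) = 305.1
  D: 0 + 1(38.29) = 38.29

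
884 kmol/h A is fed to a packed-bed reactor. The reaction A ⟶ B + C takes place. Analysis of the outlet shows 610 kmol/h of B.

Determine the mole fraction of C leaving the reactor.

0.408

For B: n = n₀ + 1ξ → 610 = 0 + 1ξ, giving ξ = 610 kmol/h.
Outlet amounts (n = n₀ + ν ξ):
  A: 884 − 1(610) = 274
  B: 0 + 1(610) = 610
  C: 0 + 1(610) = 610
Total out = 1494 kmol/h; y_C = 610 / 1494 = 0.4083.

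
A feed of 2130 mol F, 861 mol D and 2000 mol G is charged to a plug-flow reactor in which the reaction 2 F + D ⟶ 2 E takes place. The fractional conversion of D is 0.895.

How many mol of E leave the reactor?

D reacted = 0.895 × 861 = 770.6 mol; ν_D = −1, so ξ = 770.6/1 = 770.6 mol.
Outlet amounts (n = n₀ + ν ξ):
  F: 2130 − 2(770.6) = 588.8
  D: 861 − 1(770.6) = 90.4
  E: 0 + 2(770.6) = 1541
  G: 2000 (inert)

1540 mol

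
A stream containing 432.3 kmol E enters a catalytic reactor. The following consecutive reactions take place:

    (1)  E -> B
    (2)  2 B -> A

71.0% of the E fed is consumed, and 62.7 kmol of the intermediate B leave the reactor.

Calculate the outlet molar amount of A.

Conversion of E: E consumed = 1ξ₁ = 0.71 × 432.3 → ξ₁ = 306.9 kmol.
B balance: n_B = 0 + 1ξ₁ − 2ξ₂ = 62.7 → ξ₂ = (1·306.9 − 62.7)/2 = 122.1 kmol.
Outlet amounts (n = n₀ + Σ ν·ξ):
  E: 432.3 − 1(306.9) = 125.4
  B: 0 + 1(306.9) − 2(122.1) = 62.7
  A: 0 + 1(122.1) = 122.1

122 kmol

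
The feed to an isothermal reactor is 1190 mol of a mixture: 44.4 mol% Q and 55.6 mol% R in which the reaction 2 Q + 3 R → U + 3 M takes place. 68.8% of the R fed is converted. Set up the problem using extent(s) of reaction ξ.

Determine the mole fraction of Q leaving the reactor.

R reacted = 0.688 × 661.6 = 455.2 mol; ν_R = −3, so ξ = 455.2/3 = 151.7 mol.
Outlet amounts (n = n₀ + ν ξ):
  Q: 528.4 − 2(151.7) = 224.9
  R: 661.6 − 3(151.7) = 206.4
  U: 0 + 1(151.7) = 151.7
  M: 0 + 3(151.7) = 455.2
Total out = 1038 mol; y_Q = 224.9 / 1038 = 0.2166.

0.217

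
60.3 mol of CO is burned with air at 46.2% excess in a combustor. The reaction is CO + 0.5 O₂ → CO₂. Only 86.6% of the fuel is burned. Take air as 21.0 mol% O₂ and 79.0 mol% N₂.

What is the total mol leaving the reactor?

244 mol

Stoichiometric O₂ = 0.5 × 60.3 = 30.15 mol; O₂ fed = 30.15 × 1.462 = 44.08 mol.
N₂ fed = 44.08 × 79/21 = 165.8 mol.
Fuel reacted = 0.866 × 60.3 → ξ = 52.22 mol.
Outlet (n = n₀ + ν ξ):
  CO: 60.3 − 1(52.22) = 8.08
  O₂: 44.08 − 0.5(52.22) = 17.97
  N₂: 165.8 (inert)
  CO₂: 0 + 1(52.22) = 52.22
Total out = 8.08 + 17.97 + 165.8 + 52.22 = 244.1 mol.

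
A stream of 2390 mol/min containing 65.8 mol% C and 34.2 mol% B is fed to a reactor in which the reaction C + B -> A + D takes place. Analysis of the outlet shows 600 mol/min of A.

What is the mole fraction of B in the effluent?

For A: n = n₀ + 1ξ → 600 = 0 + 1ξ, giving ξ = 600 mol/min.
Outlet amounts (n = n₀ + ν ξ):
  C: 1573 − 1(600) = 972.6
  B: 817.4 − 1(600) = 217.4
  A: 0 + 1(600) = 600
  D: 0 + 1(600) = 600
Total out = 2390 mol/min; y_B = 217.4 / 2390 = 0.09095.

0.091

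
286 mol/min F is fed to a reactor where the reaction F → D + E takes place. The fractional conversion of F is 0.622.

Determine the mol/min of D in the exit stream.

178 mol/min

F reacted = 0.622 × 286 = 177.9 mol/min; ν_F = −1, so ξ = 177.9/1 = 177.9 mol/min.
Outlet amounts (n = n₀ + ν ξ):
  F: 286 − 1(177.9) = 108.1
  D: 0 + 1(177.9) = 177.9
  E: 0 + 1(177.9) = 177.9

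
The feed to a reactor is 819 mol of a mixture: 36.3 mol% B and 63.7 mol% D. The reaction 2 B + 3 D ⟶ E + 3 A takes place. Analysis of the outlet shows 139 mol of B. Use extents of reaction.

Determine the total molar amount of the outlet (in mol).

740 mol

For B: n = n₀ − 2ξ → 139 = 297.3 − 2ξ, giving ξ = 79.15 mol.
Outlet amounts (n = n₀ + ν ξ):
  B: 297.3 − 2(79.15) = 139
  D: 521.7 − 3(79.15) = 284.3
  E: 0 + 1(79.15) = 79.15
  A: 0 + 3(79.15) = 237.4
Total out = 139 + 284.3 + 79.15 + 237.4 = 739.9 mol.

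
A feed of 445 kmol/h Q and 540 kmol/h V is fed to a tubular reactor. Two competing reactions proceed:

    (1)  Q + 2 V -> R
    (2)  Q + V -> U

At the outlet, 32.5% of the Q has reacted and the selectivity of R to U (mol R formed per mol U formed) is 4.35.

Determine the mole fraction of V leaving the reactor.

0.384

Conversion of Q: Q consumed = 0.325 × 445 = 144.6 kmol/h = 1ξ₁ + 1ξ₂.
Selectivity: 1ξ₁ / (1ξ₂) = 4.35 → ξ₁ = 4.35 ξ₂.
Substitute: (1·4.35 + 1) ξ₂ = 144.6 → ξ₂ = 27.03 kmol/h, ξ₁ = 117.6 kmol/h.
Outlet amounts (n = n₀ + Σ ν·ξ):
  Q: 445 − 1(117.6) − 1(27.03) = 300.4
  V: 540 − 2(117.6) − 1(27.03) = 277.8
  R: 0 + 1(117.6) = 117.6
  U: 0 + 1(27.03) = 27.03
Total out = 722.8 kmol/h; y_V = 277.8 / 722.8 = 0.3843.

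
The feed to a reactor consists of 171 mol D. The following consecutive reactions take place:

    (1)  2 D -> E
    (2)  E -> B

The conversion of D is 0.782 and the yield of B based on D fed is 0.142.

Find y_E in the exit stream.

0.409

Conversion of D: D consumed = 2ξ₁ = 0.782 × 171 → ξ₁ = 66.86 mol.
Yield of B: 1ξ₂ / 171 = 0.142 → ξ₂ = 24.28 mol.
Outlet amounts (n = n₀ + Σ ν·ξ):
  D: 171 − 2(66.86) = 37.28
  E: 0 + 1(66.86) − 1(24.28) = 42.58
  B: 0 + 1(24.28) = 24.28
Total out = 104.1 mol; y_E = 42.58 / 104.1 = 0.4089.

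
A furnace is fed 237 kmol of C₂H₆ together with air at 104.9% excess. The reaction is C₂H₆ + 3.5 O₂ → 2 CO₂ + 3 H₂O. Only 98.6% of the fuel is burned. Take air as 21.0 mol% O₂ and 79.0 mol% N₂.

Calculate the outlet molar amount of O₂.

Stoichiometric O₂ = 3.5 × 237 = 829.5 kmol; O₂ fed = 829.5 × 2.049 = 1700 kmol.
N₂ fed = 1700 × 79/21 = 6394 kmol.
Fuel reacted = 0.986 × 237 → ξ = 233.7 kmol.
Outlet (n = n₀ + ν ξ):
  C₂H₆: 237 − 1(233.7) = 3.318
  O₂: 1700 − 3.5(233.7) = 881.8
  N₂: 6394 (inert)
  CO₂: 0 + 2(233.7) = 467.4
  H₂O: 0 + 3(233.7) = 701

882 kmol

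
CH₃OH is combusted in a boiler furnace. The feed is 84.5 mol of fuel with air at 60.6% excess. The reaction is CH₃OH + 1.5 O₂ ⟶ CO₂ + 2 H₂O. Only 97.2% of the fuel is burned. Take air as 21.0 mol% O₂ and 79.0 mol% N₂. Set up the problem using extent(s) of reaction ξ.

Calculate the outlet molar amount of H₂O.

Stoichiometric O₂ = 1.5 × 84.5 = 126.8 mol; O₂ fed = 126.8 × 1.606 = 203.6 mol.
N₂ fed = 203.6 × 79/21 = 765.8 mol.
Fuel reacted = 0.972 × 84.5 → ξ = 82.13 mol.
Outlet (n = n₀ + ν ξ):
  CH₃OH: 84.5 − 1(82.13) = 2.366
  O₂: 203.6 − 1.5(82.13) = 80.36
  N₂: 765.8 (inert)
  CO₂: 0 + 1(82.13) = 82.13
  H₂O: 0 + 2(82.13) = 164.3

164 mol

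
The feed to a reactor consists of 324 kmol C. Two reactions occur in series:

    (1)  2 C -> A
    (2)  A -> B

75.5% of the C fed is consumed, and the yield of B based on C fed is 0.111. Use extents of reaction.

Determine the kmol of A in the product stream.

86.3 kmol

Conversion of C: C consumed = 2ξ₁ = 0.755 × 324 → ξ₁ = 122.3 kmol.
Yield of B: 1ξ₂ / 324 = 0.111 → ξ₂ = 35.96 kmol.
Outlet amounts (n = n₀ + Σ ν·ξ):
  C: 324 − 2(122.3) = 79.38
  A: 0 + 1(122.3) − 1(35.96) = 86.35
  B: 0 + 1(35.96) = 35.96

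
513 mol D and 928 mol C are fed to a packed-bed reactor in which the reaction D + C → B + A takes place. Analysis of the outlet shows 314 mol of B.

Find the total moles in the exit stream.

1440 mol

For B: n = n₀ + 1ξ → 314 = 0 + 1ξ, giving ξ = 314 mol.
Outlet amounts (n = n₀ + ν ξ):
  D: 513 − 1(314) = 199
  C: 928 − 1(314) = 614
  B: 0 + 1(314) = 314
  A: 0 + 1(314) = 314
Total out = 199 + 614 + 314 + 314 = 1441 mol.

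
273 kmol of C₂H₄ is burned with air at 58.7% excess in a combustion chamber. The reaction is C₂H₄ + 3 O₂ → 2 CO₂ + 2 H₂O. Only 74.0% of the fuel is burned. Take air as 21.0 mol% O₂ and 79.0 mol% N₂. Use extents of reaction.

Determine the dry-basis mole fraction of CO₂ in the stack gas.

0.0667

Stoichiometric O₂ = 3 × 273 = 819 kmol; O₂ fed = 819 × 1.587 = 1300 kmol.
N₂ fed = 1300 × 79/21 = 4890 kmol.
Fuel reacted = 0.74 × 273 → ξ = 202 kmol.
Outlet (n = n₀ + ν ξ):
  C₂H₄: 273 − 1(202) = 70.98
  O₂: 1300 − 3(202) = 693.7
  N₂: 4890 (inert)
  CO₂: 0 + 2(202) = 404
  H₂O: 0 + 2(202) = 404
Dry total = 6058 kmol; y_CO₂ (dry) = 404 / 6058 = 0.06669.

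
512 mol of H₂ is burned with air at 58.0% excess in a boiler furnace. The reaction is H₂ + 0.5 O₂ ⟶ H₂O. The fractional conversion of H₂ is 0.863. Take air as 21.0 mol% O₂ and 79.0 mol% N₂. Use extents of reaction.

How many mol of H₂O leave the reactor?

Stoichiometric O₂ = 0.5 × 512 = 256 mol; O₂ fed = 256 × 1.580 = 404.5 mol.
N₂ fed = 404.5 × 79/21 = 1522 mol.
Fuel reacted = 0.863 × 512 → ξ = 441.9 mol.
Outlet (n = n₀ + ν ξ):
  H₂: 512 − 1(441.9) = 70.14
  O₂: 404.5 − 0.5(441.9) = 183.6
  N₂: 1522 (inert)
  H₂O: 0 + 1(441.9) = 441.9

442 mol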